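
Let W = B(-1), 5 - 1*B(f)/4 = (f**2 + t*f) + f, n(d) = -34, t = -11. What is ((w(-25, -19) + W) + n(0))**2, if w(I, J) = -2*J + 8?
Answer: 144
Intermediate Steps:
w(I, J) = 8 - 2*J
B(f) = 20 - 4*f**2 + 40*f (B(f) = 20 - 4*((f**2 - 11*f) + f) = 20 - 4*(f**2 - 10*f) = 20 + (-4*f**2 + 40*f) = 20 - 4*f**2 + 40*f)
W = -24 (W = 20 - 4*(-1)**2 + 40*(-1) = 20 - 4*1 - 40 = 20 - 4 - 40 = -24)
((w(-25, -19) + W) + n(0))**2 = (((8 - 2*(-19)) - 24) - 34)**2 = (((8 + 38) - 24) - 34)**2 = ((46 - 24) - 34)**2 = (22 - 34)**2 = (-12)**2 = 144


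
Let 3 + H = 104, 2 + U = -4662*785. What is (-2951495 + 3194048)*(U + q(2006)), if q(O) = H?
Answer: -887639924763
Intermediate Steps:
U = -3659672 (U = -2 - 4662*785 = -2 - 3659670 = -3659672)
H = 101 (H = -3 + 104 = 101)
q(O) = 101
(-2951495 + 3194048)*(U + q(2006)) = (-2951495 + 3194048)*(-3659672 + 101) = 242553*(-3659571) = -887639924763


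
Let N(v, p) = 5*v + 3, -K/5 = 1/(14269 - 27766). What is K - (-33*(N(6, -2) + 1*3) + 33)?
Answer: 15589040/13497 ≈ 1155.0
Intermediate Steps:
K = 5/13497 (K = -5/(14269 - 27766) = -5/(-13497) = -5*(-1/13497) = 5/13497 ≈ 0.00037045)
N(v, p) = 3 + 5*v
K - (-33*(N(6, -2) + 1*3) + 33) = 5/13497 - (-33*((3 + 5*6) + 1*3) + 33) = 5/13497 - (-33*((3 + 30) + 3) + 33) = 5/13497 - (-33*(33 + 3) + 33) = 5/13497 - (-33*36 + 33) = 5/13497 - (-1188 + 33) = 5/13497 - 1*(-1155) = 5/13497 + 1155 = 15589040/13497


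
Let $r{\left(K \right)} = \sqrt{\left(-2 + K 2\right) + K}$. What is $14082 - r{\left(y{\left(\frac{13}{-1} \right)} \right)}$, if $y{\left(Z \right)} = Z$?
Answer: $14082 - i \sqrt{41} \approx 14082.0 - 6.4031 i$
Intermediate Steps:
$r{\left(K \right)} = \sqrt{-2 + 3 K}$ ($r{\left(K \right)} = \sqrt{\left(-2 + 2 K\right) + K} = \sqrt{-2 + 3 K}$)
$14082 - r{\left(y{\left(\frac{13}{-1} \right)} \right)} = 14082 - \sqrt{-2 + 3 \frac{13}{-1}} = 14082 - \sqrt{-2 + 3 \cdot 13 \left(-1\right)} = 14082 - \sqrt{-2 + 3 \left(-13\right)} = 14082 - \sqrt{-2 - 39} = 14082 - \sqrt{-41} = 14082 - i \sqrt{41}$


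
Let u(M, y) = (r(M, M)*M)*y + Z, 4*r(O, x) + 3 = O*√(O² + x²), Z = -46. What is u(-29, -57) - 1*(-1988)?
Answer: 2809/4 - 1390173*√2/4 ≈ -4.9080e+5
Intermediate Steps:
r(O, x) = -¾ + O*√(O² + x²)/4 (r(O, x) = -¾ + (O*√(O² + x²))/4 = -¾ + O*√(O² + x²)/4)
u(M, y) = -46 + M*y*(-¾ + M*√2*√(M²)/4) (u(M, y) = ((-¾ + M*√(M² + M²)/4)*M)*y - 46 = ((-¾ + M*√(2*M²)/4)*M)*y - 46 = ((-¾ + M*(√2*√(M²))/4)*M)*y - 46 = ((-¾ + M*√2*√(M²)/4)*M)*y - 46 = (M*(-¾ + M*√2*√(M²)/4))*y - 46 = M*y*(-¾ + M*√2*√(M²)/4) - 46 = -46 + M*y*(-¾ + M*√2*√(M²)/4))
u(-29, -57) - 1*(-1988) = (-46 + (¼)*(-29)*(-57)*(-3 - 29*√2*√((-29)²))) - 1*(-1988) = (-46 + (¼)*(-29)*(-57)*(-3 - 29*√2*√841)) + 1988 = (-46 + (¼)*(-29)*(-57)*(-3 - 29*√2*29)) + 1988 = (-46 + (¼)*(-29)*(-57)*(-3 - 841*√2)) + 1988 = (-46 + (-4959/4 - 1390173*√2/4)) + 1988 = (-5143/4 - 1390173*√2/4) + 1988 = 2809/4 - 1390173*√2/4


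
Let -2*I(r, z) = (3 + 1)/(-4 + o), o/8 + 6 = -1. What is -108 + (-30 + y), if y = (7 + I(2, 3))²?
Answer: -79679/900 ≈ -88.532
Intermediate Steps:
o = -56 (o = -48 + 8*(-1) = -48 - 8 = -56)
I(r, z) = 1/30 (I(r, z) = -(3 + 1)/(2*(-4 - 56)) = -2/(-60) = -2*(-1)/60 = -½*(-1/15) = 1/30)
y = 44521/900 (y = (7 + 1/30)² = (211/30)² = 44521/900 ≈ 49.468)
-108 + (-30 + y) = -108 + (-30 + 44521/900) = -108 + 17521/900 = -79679/900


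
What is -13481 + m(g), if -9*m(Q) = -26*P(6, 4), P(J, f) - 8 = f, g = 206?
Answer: -40339/3 ≈ -13446.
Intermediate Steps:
P(J, f) = 8 + f
m(Q) = 104/3 (m(Q) = -(-26)*(8 + 4)/9 = -(-26)*12/9 = -⅑*(-312) = 104/3)
-13481 + m(g) = -13481 + 104/3 = -40339/3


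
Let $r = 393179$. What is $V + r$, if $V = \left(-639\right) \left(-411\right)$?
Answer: $655808$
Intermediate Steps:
$V = 262629$
$V + r = 262629 + 393179 = 655808$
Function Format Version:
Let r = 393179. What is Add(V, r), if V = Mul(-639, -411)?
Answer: 655808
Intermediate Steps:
V = 262629
Add(V, r) = Add(262629, 393179) = 655808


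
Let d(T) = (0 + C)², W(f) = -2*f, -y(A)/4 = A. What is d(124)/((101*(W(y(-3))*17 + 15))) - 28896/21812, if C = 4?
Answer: -40975640/30920847 ≈ -1.3252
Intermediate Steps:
y(A) = -4*A
d(T) = 16 (d(T) = (0 + 4)² = 4² = 16)
d(124)/((101*(W(y(-3))*17 + 15))) - 28896/21812 = 16/((101*(-(-8)*(-3)*17 + 15))) - 28896/21812 = 16/((101*(-2*12*17 + 15))) - 28896*1/21812 = 16/((101*(-24*17 + 15))) - 1032/779 = 16/((101*(-408 + 15))) - 1032/779 = 16/((101*(-393))) - 1032/779 = 16/(-39693) - 1032/779 = 16*(-1/39693) - 1032/779 = -16/39693 - 1032/779 = -40975640/30920847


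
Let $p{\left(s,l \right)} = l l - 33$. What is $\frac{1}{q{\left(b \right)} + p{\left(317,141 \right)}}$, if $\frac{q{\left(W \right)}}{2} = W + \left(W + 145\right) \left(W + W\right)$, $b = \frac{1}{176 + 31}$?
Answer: $\frac{42849}{850587430} \approx 5.0376 \cdot 10^{-5}$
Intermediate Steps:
$p{\left(s,l \right)} = -33 + l^{2}$ ($p{\left(s,l \right)} = l^{2} - 33 = -33 + l^{2}$)
$b = \frac{1}{207} \approx 0.0048309$
$q{\left(W \right)} = 2 W + 4 W \left(145 + W\right)$ ($q{\left(W \right)} = 2 \left(W + \left(W + 145\right) \left(W + W\right)\right) = 2 \left(W + \left(145 + W\right) 2 W\right) = 2 \left(W + 2 W \left(145 + W\right)\right) = 2 W + 4 W \left(145 + W\right)$)
$\frac{1}{q{\left(b \right)} + p{\left(317,141 \right)}} = \frac{1}{2 \cdot \frac{1}{207} \left(291 + 2 \cdot \frac{1}{207}\right) - \left(33 - 141^{2}\right)} = \frac{1}{2 \cdot \frac{1}{207} \left(291 + \frac{2}{207}\right) + \left(-33 + 19881\right)} = \frac{1}{2 \cdot \frac{1}{207} \cdot \frac{60239}{207} + 19848} = \frac{1}{\frac{120478}{42849} + 19848} = \frac{1}{\frac{850587430}{42849}} = \frac{42849}{850587430}$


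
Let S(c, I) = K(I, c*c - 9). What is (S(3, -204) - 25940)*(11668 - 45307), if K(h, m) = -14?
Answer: 873066606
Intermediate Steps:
S(c, I) = -14
(S(3, -204) - 25940)*(11668 - 45307) = (-14 - 25940)*(11668 - 45307) = -25954*(-33639) = 873066606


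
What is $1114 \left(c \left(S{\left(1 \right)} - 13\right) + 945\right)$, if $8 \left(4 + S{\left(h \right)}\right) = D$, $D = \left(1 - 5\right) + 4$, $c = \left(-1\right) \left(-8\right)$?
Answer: $901226$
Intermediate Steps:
$c = 8$
$D = 0$ ($D = -4 + 4 = 0$)
$S{\left(h \right)} = -4$ ($S{\left(h \right)} = -4 + \frac{1}{8} \cdot 0 = -4 + 0 = -4$)
$1114 \left(c \left(S{\left(1 \right)} - 13\right) + 945\right) = 1114 \left(8 \left(-4 - 13\right) + 945\right) = 1114 \left(8 \left(-17\right) + 945\right) = 1114 \left(-136 + 945\right) = 1114 \cdot 809 = 901226$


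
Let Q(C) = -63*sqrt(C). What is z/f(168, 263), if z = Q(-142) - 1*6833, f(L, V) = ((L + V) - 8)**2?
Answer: -6833/178929 - 7*I*sqrt(142)/19881 ≈ -0.038188 - 0.0041957*I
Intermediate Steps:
f(L, V) = (-8 + L + V)**2
z = -6833 - 63*I*sqrt(142) (z = -63*I*sqrt(142) - 1*6833 = -63*I*sqrt(142) - 6833 = -6833 - 63*I*sqrt(142) ≈ -6833.0 - 750.73*I)
z/f(168, 263) = (-6833 - 63*I*sqrt(142))/((-8 + 168 + 263)**2) = (-6833 - 63*I*sqrt(142))/(423**2) = (-6833 - 63*I*sqrt(142))/178929 = (-6833 - 63*I*sqrt(142))*(1/178929) = -6833/178929 - 7*I*sqrt(142)/19881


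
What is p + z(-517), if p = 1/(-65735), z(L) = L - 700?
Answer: -79999496/65735 ≈ -1217.0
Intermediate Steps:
z(L) = -700 + L
p = -1/65735 ≈ -1.5213e-5
p + z(-517) = -1/65735 + (-700 - 517) = -1/65735 - 1217 = -79999496/65735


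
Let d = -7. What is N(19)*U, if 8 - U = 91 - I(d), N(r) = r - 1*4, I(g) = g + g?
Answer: -1455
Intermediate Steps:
I(g) = 2*g
N(r) = -4 + r (N(r) = r - 4 = -4 + r)
U = -97 (U = 8 - (91 - 2*(-7)) = 8 - (91 - 1*(-14)) = 8 - (91 + 14) = 8 - 1*105 = 8 - 105 = -97)
N(19)*U = (-4 + 19)*(-97) = 15*(-97) = -1455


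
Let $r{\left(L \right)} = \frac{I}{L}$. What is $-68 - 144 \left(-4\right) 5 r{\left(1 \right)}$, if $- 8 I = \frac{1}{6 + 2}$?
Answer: $-113$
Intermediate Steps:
$I = - \frac{1}{64}$ ($I = - \frac{1}{8 \left(6 + 2\right)} = - \frac{1}{8 \cdot 8} = \left(- \frac{1}{8}\right) \frac{1}{8} = - \frac{1}{64} \approx -0.015625$)
$r{\left(L \right)} = - \frac{1}{64 L}$
$-68 - 144 \left(-4\right) 5 r{\left(1 \right)} = -68 - 144 \left(-4\right) 5 \left(- \frac{1}{64 \cdot 1}\right) = -68 - 144 \left(- 20 \left(\left(- \frac{1}{64}\right) 1\right)\right) = -68 - 144 \left(\left(-20\right) \left(- \frac{1}{64}\right)\right) = -68 - 45 = -113$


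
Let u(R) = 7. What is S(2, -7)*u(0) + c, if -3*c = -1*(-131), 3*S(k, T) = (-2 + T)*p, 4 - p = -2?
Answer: -509/3 ≈ -169.67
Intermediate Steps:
p = 6 (p = 4 - 1*(-2) = 4 + 2 = 6)
S(k, T) = -4 + 2*T (S(k, T) = ((-2 + T)*6)/3 = (-12 + 6*T)/3 = -4 + 2*T)
c = -131/3 (c = -(-1)*(-131)/3 = -⅓*131 = -131/3 ≈ -43.667)
S(2, -7)*u(0) + c = (-4 + 2*(-7))*7 - 131/3 = (-4 - 14)*7 - 131/3 = -18*7 - 131/3 = -126 - 131/3 = -509/3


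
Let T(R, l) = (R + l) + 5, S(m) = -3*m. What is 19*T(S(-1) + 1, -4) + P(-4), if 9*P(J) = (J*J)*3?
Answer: 301/3 ≈ 100.33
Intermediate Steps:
T(R, l) = 5 + R + l
P(J) = J²/3 (P(J) = ((J*J)*3)/9 = (J²*3)/9 = (3*J²)/9 = J²/3)
19*T(S(-1) + 1, -4) + P(-4) = 19*(5 + (-3*(-1) + 1) - 4) + (⅓)*(-4)² = 19*(5 + (3 + 1) - 4) + (⅓)*16 = 19*(5 + 4 - 4) + 16/3 = 19*5 + 16/3 = 95 + 16/3 = 301/3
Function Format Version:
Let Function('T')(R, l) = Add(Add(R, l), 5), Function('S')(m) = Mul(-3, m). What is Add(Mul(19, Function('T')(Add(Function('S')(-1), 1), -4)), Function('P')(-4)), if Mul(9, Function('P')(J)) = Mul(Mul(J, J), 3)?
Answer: Rational(301, 3) ≈ 100.33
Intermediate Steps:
Function('T')(R, l) = Add(5, R, l)
Function('P')(J) = Mul(Rational(1, 3), Pow(J, 2)) (Function('P')(J) = Mul(Rational(1, 9), Mul(Mul(J, J), 3)) = Mul(Rational(1, 9), Mul(Pow(J, 2), 3)) = Mul(Rational(1, 9), Mul(3, Pow(J, 2))) = Mul(Rational(1, 3), Pow(J, 2)))
Add(Mul(19, Function('T')(Add(Function('S')(-1), 1), -4)), Function('P')(-4)) = Add(Mul(19, Add(5, Add(Mul(-3, -1), 1), -4)), Mul(Rational(1, 3), Pow(-4, 2))) = Add(Mul(19, Add(5, Add(3, 1), -4)), Mul(Rational(1, 3), 16)) = Add(Mul(19, Add(5, 4, -4)), Rational(16, 3)) = Add(Mul(19, 5), Rational(16, 3)) = Add(95, Rational(16, 3)) = Rational(301, 3)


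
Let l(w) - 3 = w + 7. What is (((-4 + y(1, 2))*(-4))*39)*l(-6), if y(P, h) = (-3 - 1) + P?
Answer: 4368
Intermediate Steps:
l(w) = 10 + w (l(w) = 3 + (w + 7) = 3 + (7 + w) = 10 + w)
y(P, h) = -4 + P
(((-4 + y(1, 2))*(-4))*39)*l(-6) = (((-4 + (-4 + 1))*(-4))*39)*(10 - 6) = (((-4 - 3)*(-4))*39)*4 = (-7*(-4)*39)*4 = (28*39)*4 = 1092*4 = 4368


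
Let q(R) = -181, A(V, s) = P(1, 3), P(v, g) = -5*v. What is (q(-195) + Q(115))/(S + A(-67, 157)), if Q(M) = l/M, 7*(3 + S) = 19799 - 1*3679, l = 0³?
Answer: -1267/16064 ≈ -0.078872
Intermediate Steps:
l = 0
A(V, s) = -5 (A(V, s) = -5*1 = -5)
S = 16099/7 (S = -3 + (19799 - 1*3679)/7 = -3 + (19799 - 3679)/7 = -3 + (⅐)*16120 = -3 + 16120/7 = 16099/7 ≈ 2299.9)
Q(M) = 0 (Q(M) = 0/M = 0)
(q(-195) + Q(115))/(S + A(-67, 157)) = (-181 + 0)/(16099/7 - 5) = -181/16064/7 = -181*7/16064 = -1267/16064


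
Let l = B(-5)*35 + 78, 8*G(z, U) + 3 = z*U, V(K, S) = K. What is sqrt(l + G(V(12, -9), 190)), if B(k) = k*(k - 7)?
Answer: 3*sqrt(4378)/4 ≈ 49.625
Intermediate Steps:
G(z, U) = -3/8 + U*z/8 (G(z, U) = -3/8 + (z*U)/8 = -3/8 + (U*z)/8 = -3/8 + U*z/8)
B(k) = k*(-7 + k)
l = 2178 (l = -5*(-7 - 5)*35 + 78 = -5*(-12)*35 + 78 = 60*35 + 78 = 2100 + 78 = 2178)
sqrt(l + G(V(12, -9), 190)) = sqrt(2178 + (-3/8 + (1/8)*190*12)) = sqrt(2178 + (-3/8 + 285)) = sqrt(2178 + 2277/8) = sqrt(19701/8) = 3*sqrt(4378)/4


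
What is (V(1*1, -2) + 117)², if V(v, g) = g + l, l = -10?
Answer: 11025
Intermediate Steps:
V(v, g) = -10 + g (V(v, g) = g - 10 = -10 + g)
(V(1*1, -2) + 117)² = ((-10 - 2) + 117)² = (-12 + 117)² = 105² = 11025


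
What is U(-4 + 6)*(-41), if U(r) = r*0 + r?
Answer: -82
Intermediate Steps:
U(r) = r (U(r) = 0 + r = r)
U(-4 + 6)*(-41) = (-4 + 6)*(-41) = 2*(-41) = -82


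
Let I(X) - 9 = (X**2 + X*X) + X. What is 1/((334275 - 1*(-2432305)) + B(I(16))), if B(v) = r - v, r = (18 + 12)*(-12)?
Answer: 1/2765683 ≈ 3.6157e-7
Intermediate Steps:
r = -360 (r = 30*(-12) = -360)
I(X) = 9 + X + 2*X**2 (I(X) = 9 + ((X**2 + X*X) + X) = 9 + ((X**2 + X**2) + X) = 9 + (2*X**2 + X) = 9 + (X + 2*X**2) = 9 + X + 2*X**2)
B(v) = -360 - v
1/((334275 - 1*(-2432305)) + B(I(16))) = 1/((334275 - 1*(-2432305)) + (-360 - (9 + 16 + 2*16**2))) = 1/((334275 + 2432305) + (-360 - (9 + 16 + 2*256))) = 1/(2766580 + (-360 - (9 + 16 + 512))) = 1/(2766580 + (-360 - 1*537)) = 1/(2766580 + (-360 - 537)) = 1/(2766580 - 897) = 1/2765683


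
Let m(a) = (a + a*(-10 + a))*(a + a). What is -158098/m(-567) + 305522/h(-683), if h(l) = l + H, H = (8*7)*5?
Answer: -56575818403861/74626598592 ≈ -758.12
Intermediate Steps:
m(a) = 2*a*(a + a*(-10 + a)) (m(a) = (a + a*(-10 + a))*(2*a) = 2*a*(a + a*(-10 + a)))
H = 280 (H = 56*5 = 280)
h(l) = 280 + l (h(l) = l + 280 = 280 + l)
-158098/m(-567) + 305522/h(-683) = -158098*1/(642978*(-9 - 567)) + 305522/(280 - 683) = -158098/(2*321489*(-576)) + 305522/(-403) = -158098/(-370355328) + 305522*(-1/403) = -158098*(-1/370355328) - 305522/403 = 79049/185177664 - 305522/403 = -56575818403861/74626598592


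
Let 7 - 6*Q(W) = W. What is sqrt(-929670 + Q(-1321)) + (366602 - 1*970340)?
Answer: -603738 + I*sqrt(8365038)/3 ≈ -6.0374e+5 + 964.08*I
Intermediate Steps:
Q(W) = 7/6 - W/6
sqrt(-929670 + Q(-1321)) + (366602 - 1*970340) = sqrt(-929670 + (7/6 - 1/6*(-1321))) + (366602 - 1*970340) = sqrt(-929670 + (7/6 + 1321/6)) + (366602 - 970340) = sqrt(-929670 + 664/3) - 603738 = sqrt(-2788346/3) - 603738 = I*sqrt(8365038)/3 - 603738 = -603738 + I*sqrt(8365038)/3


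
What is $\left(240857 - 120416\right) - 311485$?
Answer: $-191044$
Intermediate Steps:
$\left(240857 - 120416\right) - 311485 = 120441 - 311485 = -191044$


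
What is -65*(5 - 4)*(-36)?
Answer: 2340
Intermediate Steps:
-65*(5 - 4)*(-36) = -65*(-36) = 2340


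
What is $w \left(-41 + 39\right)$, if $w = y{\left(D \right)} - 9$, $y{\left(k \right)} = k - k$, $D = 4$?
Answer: $18$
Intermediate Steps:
$y{\left(k \right)} = 0$
$w = -9$ ($w = 0 - 9 = -9$)
$w \left(-41 + 39\right) = - 9 \left(-41 + 39\right) = \left(-9\right) \left(-2\right) = 18$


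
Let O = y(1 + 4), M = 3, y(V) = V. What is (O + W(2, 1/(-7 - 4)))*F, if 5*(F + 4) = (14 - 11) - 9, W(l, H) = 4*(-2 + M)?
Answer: -234/5 ≈ -46.800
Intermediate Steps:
O = 5 (O = 1 + 4 = 5)
W(l, H) = 4 (W(l, H) = 4*(-2 + 3) = 4*1 = 4)
F = -26/5 (F = -4 + ((14 - 11) - 9)/5 = -4 + (3 - 9)/5 = -4 + (⅕)*(-6) = -4 - 6/5 = -26/5 ≈ -5.2000)
(O + W(2, 1/(-7 - 4)))*F = (5 + 4)*(-26/5) = 9*(-26/5) = -234/5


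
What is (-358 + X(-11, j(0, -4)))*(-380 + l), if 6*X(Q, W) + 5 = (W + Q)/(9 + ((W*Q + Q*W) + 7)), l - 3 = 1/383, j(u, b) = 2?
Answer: 1450517875/10724 ≈ 1.3526e+5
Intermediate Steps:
l = 1150/383 (l = 3 + 1/383 = 1150/383 ≈ 3.0026)
X(Q, W) = -⅚ + (Q + W)/(6*(16 + 2*Q*W)) (X(Q, W) = -⅚ + ((W + Q)/(9 + ((W*Q + Q*W) + 7)))/6 = -⅚ + ((Q + W)/(9 + ((Q*W + Q*W) + 7)))/6 = -⅚ + ((Q + W)/(9 + (2*Q*W + 7)))/6 = -⅚ + ((Q + W)/(9 + (7 + 2*Q*W)))/6 = -⅚ + ((Q + W)/(16 + 2*Q*W))/6 = -⅚ + (Q + W)/(6*(16 + 2*Q*W)))
(-358 + X(-11, j(0, -4)))*(-380 + l) = (-358 + (-80 - 11 + 2 - 10*(-11)*2)/(12*(8 - 11*2)))*(-380 + 1150/383) = (-358 + (-80 - 11 + 2 + 220)/(12*(8 - 22)))*(-144390/383) = (-358 + (1/12)*131/(-14))*(-144390/383) = (-358 + (1/12)*(-1/14)*131)*(-144390/383) = (-358 - 131/168)*(-144390/383) = -60275/168*(-144390/383) = 1450517875/10724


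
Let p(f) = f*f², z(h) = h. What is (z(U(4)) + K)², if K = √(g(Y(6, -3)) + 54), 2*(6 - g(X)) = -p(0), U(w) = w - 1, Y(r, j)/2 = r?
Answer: 69 + 12*√15 ≈ 115.48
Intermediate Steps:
Y(r, j) = 2*r
U(w) = -1 + w
p(f) = f³
g(X) = 6 (g(X) = 6 - (-1)*0³/2 = 6 - (-1)*0/2 = 6 - ½*0 = 6 + 0 = 6)
K = 2*√15 (K = √(6 + 54) = √60 = 2*√15 ≈ 7.7460)
(z(U(4)) + K)² = ((-1 + 4) + 2*√15)² = (3 + 2*√15)²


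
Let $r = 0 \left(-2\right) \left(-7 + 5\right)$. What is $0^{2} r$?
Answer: $0$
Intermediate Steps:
$r = 0$ ($r = 0 \left(-2\right) = 0$)
$0^{2} r = 0^{2} \cdot 0 = 0 \cdot 0 = 0$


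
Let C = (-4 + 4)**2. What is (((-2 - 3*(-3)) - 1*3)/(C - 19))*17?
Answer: -68/19 ≈ -3.5789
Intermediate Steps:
C = 0 (C = 0**2 = 0)
(((-2 - 3*(-3)) - 1*3)/(C - 19))*17 = (((-2 - 3*(-3)) - 1*3)/(0 - 19))*17 = (((-2 + 9) - 3)/(-19))*17 = ((7 - 3)*(-1/19))*17 = (4*(-1/19))*17 = -4/19*17 = -68/19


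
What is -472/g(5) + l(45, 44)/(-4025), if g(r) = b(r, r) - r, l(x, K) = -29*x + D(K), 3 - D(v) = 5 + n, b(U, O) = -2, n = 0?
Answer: 272707/4025 ≈ 67.753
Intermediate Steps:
D(v) = -2 (D(v) = 3 - (5 + 0) = 3 - 1*5 = 3 - 5 = -2)
l(x, K) = -2 - 29*x (l(x, K) = -29*x - 2 = -2 - 29*x)
g(r) = -2 - r
-472/g(5) + l(45, 44)/(-4025) = -472/(-2 - 1*5) + (-2 - 29*45)/(-4025) = -472/(-2 - 5) + (-2 - 1305)*(-1/4025) = -472/(-7) - 1307*(-1/4025) = -472*(-⅐) + 1307/4025 = 472/7 + 1307/4025 = 272707/4025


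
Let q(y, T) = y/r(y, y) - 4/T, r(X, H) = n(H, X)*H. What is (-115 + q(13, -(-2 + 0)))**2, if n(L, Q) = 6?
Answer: 491401/36 ≈ 13650.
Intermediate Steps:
r(X, H) = 6*H
q(y, T) = 1/6 - 4/T (q(y, T) = y/((6*y)) - 4/T = y*(1/(6*y)) - 4/T = 1/6 - 4/T)
(-115 + q(13, -(-2 + 0)))**2 = (-115 + (-24 - (-2 + 0))/(6*((-(-2 + 0)))))**2 = (-115 + (-24 - 1*(-2))/(6*((-1*(-2)))))**2 = (-115 + (1/6)*(-24 + 2)/2)**2 = (-115 + (1/6)*(1/2)*(-22))**2 = (-115 - 11/6)**2 = (-701/6)**2 = 491401/36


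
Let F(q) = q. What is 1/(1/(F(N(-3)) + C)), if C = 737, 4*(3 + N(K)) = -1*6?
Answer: 1465/2 ≈ 732.50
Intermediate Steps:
N(K) = -9/2 (N(K) = -3 + (-1*6)/4 = -3 + (¼)*(-6) = -3 - 3/2 = -9/2)
1/(1/(F(N(-3)) + C)) = 1/(1/(-9/2 + 737)) = 1/(1/(1465/2)) = 1/(2/1465) = 1465/2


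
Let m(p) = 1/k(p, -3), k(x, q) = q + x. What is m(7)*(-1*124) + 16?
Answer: -15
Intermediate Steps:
m(p) = 1/(-3 + p)
m(7)*(-1*124) + 16 = (-1*124)/(-3 + 7) + 16 = -124/4 + 16 = (¼)*(-124) + 16 = -31 + 16 = -15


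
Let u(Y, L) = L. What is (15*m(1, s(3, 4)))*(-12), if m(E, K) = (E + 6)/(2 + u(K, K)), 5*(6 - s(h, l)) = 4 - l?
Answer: -315/2 ≈ -157.50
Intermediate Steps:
s(h, l) = 26/5 + l/5 (s(h, l) = 6 - (4 - l)/5 = 6 + (-4/5 + l/5) = 26/5 + l/5)
m(E, K) = (6 + E)/(2 + K) (m(E, K) = (E + 6)/(2 + K) = (6 + E)/(2 + K))
(15*m(1, s(3, 4)))*(-12) = (15*((6 + 1)/(2 + (26/5 + (1/5)*4))))*(-12) = (15*(7/(2 + (26/5 + 4/5))))*(-12) = (15*(7/(2 + 6)))*(-12) = (15*(7/8))*(-12) = (105/8)*(-12) = -315/2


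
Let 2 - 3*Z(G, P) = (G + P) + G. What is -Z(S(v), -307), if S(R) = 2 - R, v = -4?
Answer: -99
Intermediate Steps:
Z(G, P) = ⅔ - 2*G/3 - P/3 (Z(G, P) = ⅔ - ((G + P) + G)/3 = ⅔ - (P + 2*G)/3 = ⅔ + (-2*G/3 - P/3) = ⅔ - 2*G/3 - P/3)
-Z(S(v), -307) = -(⅔ - 2*(2 - 1*(-4))/3 - ⅓*(-307)) = -(⅔ - 2*(2 + 4)/3 + 307/3) = -(⅔ - ⅔*6 + 307/3) = -(⅔ - 4 + 307/3) = -1*99 = -99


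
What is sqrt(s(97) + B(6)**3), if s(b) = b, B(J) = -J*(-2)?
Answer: 5*sqrt(73) ≈ 42.720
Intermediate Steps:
B(J) = 2*J
sqrt(s(97) + B(6)**3) = sqrt(97 + (2*6)**3) = sqrt(97 + 12**3) = sqrt(97 + 1728) = sqrt(1825) = 5*sqrt(73)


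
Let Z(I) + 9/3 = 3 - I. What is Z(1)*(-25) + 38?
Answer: 63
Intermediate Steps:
Z(I) = -I (Z(I) = -3 + (3 - I) = -I)
Z(1)*(-25) + 38 = -1*1*(-25) + 38 = -1*(-25) + 38 = 25 + 38 = 63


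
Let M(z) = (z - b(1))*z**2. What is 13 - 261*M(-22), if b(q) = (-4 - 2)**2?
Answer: 7326805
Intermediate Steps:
b(q) = 36 (b(q) = (-6)**2 = 36)
M(z) = z**2*(-36 + z) (M(z) = (z - 1*36)*z**2 = (z - 36)*z**2 = (-36 + z)*z**2 = z**2*(-36 + z))
13 - 261*M(-22) = 13 - 261*(-22)**2*(-36 - 22) = 13 - 126324*(-58) = 13 - 261*(-28072) = 13 + 7326792 = 7326805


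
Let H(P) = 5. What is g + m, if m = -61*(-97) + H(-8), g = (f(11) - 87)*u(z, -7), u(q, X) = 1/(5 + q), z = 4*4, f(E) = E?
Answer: 124286/21 ≈ 5918.4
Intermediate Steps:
z = 16
g = -76/21 (g = (11 - 87)/(5 + 16) = -76/21 ≈ -3.6190)
m = 5922 (m = -61*(-97) + 5 = 5917 + 5 = 5922)
g + m = -76/21 + 5922 = 124286/21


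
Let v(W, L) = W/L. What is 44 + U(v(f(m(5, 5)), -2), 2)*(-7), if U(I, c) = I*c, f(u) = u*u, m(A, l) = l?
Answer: 219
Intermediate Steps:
f(u) = u**2
44 + U(v(f(m(5, 5)), -2), 2)*(-7) = 44 + ((5**2/(-2))*2)*(-7) = 44 + ((25*(-1/2))*2)*(-7) = 44 - 25/2*2*(-7) = 44 - 25*(-7) = 44 + 175 = 219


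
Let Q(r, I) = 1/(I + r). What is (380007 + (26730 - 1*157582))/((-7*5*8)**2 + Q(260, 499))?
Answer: 189108645/59505601 ≈ 3.1780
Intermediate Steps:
(380007 + (26730 - 1*157582))/((-7*5*8)**2 + Q(260, 499)) = (380007 + (26730 - 1*157582))/((-7*5*8)**2 + 1/(499 + 260)) = (380007 + (26730 - 157582))/((-35*8)**2 + 1/759) = (380007 - 130852)/((-280)**2 + 1/759) = 249155/(78400 + 1/759) = 249155/(59505601/759) = 249155*(759/59505601) = 189108645/59505601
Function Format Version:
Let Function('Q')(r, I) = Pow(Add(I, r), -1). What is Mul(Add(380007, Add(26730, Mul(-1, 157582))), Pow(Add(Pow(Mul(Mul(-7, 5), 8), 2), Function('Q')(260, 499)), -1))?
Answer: Rational(189108645, 59505601) ≈ 3.1780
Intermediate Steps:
Mul(Add(380007, Add(26730, Mul(-1, 157582))), Pow(Add(Pow(Mul(Mul(-7, 5), 8), 2), Function('Q')(260, 499)), -1)) = Mul(Add(380007, Add(26730, Mul(-1, 157582))), Pow(Add(Pow(Mul(Mul(-7, 5), 8), 2), Pow(Add(499, 260), -1)), -1)) = Mul(Add(380007, Add(26730, -157582)), Pow(Add(Pow(Mul(-35, 8), 2), Pow(759, -1)), -1)) = Mul(Add(380007, -130852), Pow(Add(Pow(-280, 2), Rational(1, 759)), -1)) = Mul(249155, Pow(Add(78400, Rational(1, 759)), -1)) = Mul(249155, Pow(Rational(59505601, 759), -1)) = Mul(249155, Rational(759, 59505601)) = Rational(189108645, 59505601)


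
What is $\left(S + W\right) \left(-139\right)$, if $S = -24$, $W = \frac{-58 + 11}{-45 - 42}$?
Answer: $\frac{283699}{87} \approx 3260.9$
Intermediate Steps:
$W = \frac{47}{87}$ ($W = - \frac{47}{-87} = \left(-47\right) \left(- \frac{1}{87}\right) = \frac{47}{87} \approx 0.54023$)
$\left(S + W\right) \left(-139\right) = \left(-24 + \frac{47}{87}\right) \left(-139\right) = \left(- \frac{2041}{87}\right) \left(-139\right) = \frac{283699}{87}$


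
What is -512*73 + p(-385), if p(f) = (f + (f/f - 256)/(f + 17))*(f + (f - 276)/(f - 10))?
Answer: 1598074959/14536 ≈ 1.0994e+5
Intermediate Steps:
p(f) = (f - 255/(17 + f))*(f + (-276 + f)/(-10 + f)) (p(f) = (f + (1 - 256)/(17 + f))*(f + (-276 + f)/(-10 + f)) = (f - 255/(17 + f))*(f + (-276 + f)/(-10 + f)))
-512*73 + p(-385) = -512*73 + (70380 + (-385)**4 - 2397*(-385) - 684*(-385)**2 + 8*(-385)**3)/(-170 + (-385)**2 + 7*(-385)) = -37376 + (70380 + 21970650625 + 922845 - 684*148225 + 8*(-57066625))/(-170 + 148225 - 2695) = -37376 + (70380 + 21970650625 + 922845 - 101385900 - 456533000)/145360 = -37376 + (1/145360)*21413724950 = -37376 + 2141372495/14536 = 1598074959/14536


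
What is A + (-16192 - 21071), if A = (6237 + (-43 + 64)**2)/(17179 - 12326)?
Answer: -180830661/4853 ≈ -37262.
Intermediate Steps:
A = 6678/4853 (A = (6237 + 21**2)/4853 = (6237 + 441)*(1/4853) = 6678*(1/4853) = 6678/4853 ≈ 1.3761)
A + (-16192 - 21071) = 6678/4853 + (-16192 - 21071) = 6678/4853 - 37263 = -180830661/4853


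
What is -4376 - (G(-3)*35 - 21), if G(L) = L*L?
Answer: -4670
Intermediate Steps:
G(L) = L²
-4376 - (G(-3)*35 - 21) = -4376 - ((-3)²*35 - 21) = -4376 - (9*35 - 21) = -4376 - (315 - 21) = -4376 - 1*294 = -4376 - 294 = -4670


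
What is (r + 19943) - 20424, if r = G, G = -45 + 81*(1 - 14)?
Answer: -1579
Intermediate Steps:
G = -1098 (G = -45 + 81*(-13) = -45 - 1053 = -1098)
r = -1098
(r + 19943) - 20424 = (-1098 + 19943) - 20424 = 18845 - 20424 = -1579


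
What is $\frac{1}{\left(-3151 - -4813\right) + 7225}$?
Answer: $\frac{1}{8887} \approx 0.00011252$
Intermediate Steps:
$\frac{1}{\left(-3151 - -4813\right) + 7225} = \frac{1}{\left(-3151 + 4813\right) + 7225} = \frac{1}{1662 + 7225} = \frac{1}{8887}$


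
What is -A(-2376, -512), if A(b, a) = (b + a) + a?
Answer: 3400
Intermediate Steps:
A(b, a) = b + 2*a (A(b, a) = (a + b) + a = b + 2*a)
-A(-2376, -512) = -(-2376 + 2*(-512)) = -(-2376 - 1024) = -1*(-3400) = 3400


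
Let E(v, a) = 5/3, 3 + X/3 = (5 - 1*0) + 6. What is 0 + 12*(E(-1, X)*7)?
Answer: 140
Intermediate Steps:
X = 24 (X = -9 + 3*((5 - 1*0) + 6) = -9 + 3*((5 + 0) + 6) = -9 + 3*(5 + 6) = -9 + 3*11 = -9 + 33 = 24)
E(v, a) = 5/3 (E(v, a) = 5*(⅓) = 5/3)
0 + 12*(E(-1, X)*7) = 0 + 12*((5/3)*7) = 0 + 12*(35/3) = 0 + 140 = 140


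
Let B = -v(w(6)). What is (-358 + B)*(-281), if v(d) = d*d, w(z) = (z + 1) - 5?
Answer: 101722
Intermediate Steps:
w(z) = -4 + z (w(z) = (1 + z) - 5 = -4 + z)
v(d) = d**2
B = -4 (B = -(-4 + 6)**2 = -1*2**2 = -1*4 = -4)
(-358 + B)*(-281) = (-358 - 4)*(-281) = -362*(-281) = 101722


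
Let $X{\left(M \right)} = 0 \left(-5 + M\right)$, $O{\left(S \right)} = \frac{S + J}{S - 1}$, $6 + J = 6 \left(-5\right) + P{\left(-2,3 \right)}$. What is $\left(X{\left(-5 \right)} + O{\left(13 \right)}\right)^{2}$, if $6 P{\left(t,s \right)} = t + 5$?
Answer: $\frac{225}{64} \approx 3.5156$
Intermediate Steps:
$P{\left(t,s \right)} = \frac{5}{6} + \frac{t}{6}$ ($P{\left(t,s \right)} = \frac{t + 5}{6} = \frac{5 + t}{6} = \frac{5}{6} + \frac{t}{6}$)
$J = - \frac{71}{2}$ ($J = -6 + \left(6 \left(-5\right) + \left(\frac{5}{6} + \frac{1}{6} \left(-2\right)\right)\right) = -6 + \left(-30 + \left(\frac{5}{6} - \frac{1}{3}\right)\right) = -6 + \left(-30 + \frac{1}{2}\right) = -6 - \frac{59}{2} = - \frac{71}{2} \approx -35.5$)
$O{\left(S \right)} = \frac{- \frac{71}{2} + S}{-1 + S}$ ($O{\left(S \right)} = \frac{S - \frac{71}{2}}{S - 1} = \frac{- \frac{71}{2} + S}{-1 + S}$)
$X{\left(M \right)} = 0$
$\left(X{\left(-5 \right)} + O{\left(13 \right)}\right)^{2} = \left(0 + \frac{- \frac{71}{2} + 13}{-1 + 13}\right)^{2} = \left(0 + \frac{1}{12} \left(- \frac{45}{2}\right)\right)^{2} = \left(0 - \frac{15}{8}\right)^{2} = \left(- \frac{15}{8}\right)^{2} = \frac{225}{64}$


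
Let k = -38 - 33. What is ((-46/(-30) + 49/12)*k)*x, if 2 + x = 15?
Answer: -311051/60 ≈ -5184.2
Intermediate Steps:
x = 13 (x = -2 + 15 = 13)
k = -71
((-46/(-30) + 49/12)*k)*x = ((-46/(-30) + 49/12)*(-71))*13 = ((-46*(-1/30) + 49*(1/12))*(-71))*13 = ((23/15 + 49/12)*(-71))*13 = ((337/60)*(-71))*13 = -23927/60*13 = -311051/60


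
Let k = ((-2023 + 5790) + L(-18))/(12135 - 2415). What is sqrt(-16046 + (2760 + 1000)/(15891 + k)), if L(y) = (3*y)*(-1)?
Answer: I*sqrt(382839601711331057726)/154464341 ≈ 126.67*I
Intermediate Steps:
L(y) = -3*y
k = 3821/9720 (k = ((-2023 + 5790) - 3*(-18))/(12135 - 2415) = (3767 + 54)/9720 = 3821*(1/9720) = 3821/9720 ≈ 0.39311)
sqrt(-16046 + (2760 + 1000)/(15891 + k)) = sqrt(-16046 + (2760 + 1000)/(15891 + 3821/9720)) = sqrt(-16046 + 3760/(154464341/9720)) = sqrt(-16046 + 3760*(9720/154464341)) = sqrt(-16046 + 36547200/154464341) = sqrt(-2478498268486/154464341) = I*sqrt(382839601711331057726)/154464341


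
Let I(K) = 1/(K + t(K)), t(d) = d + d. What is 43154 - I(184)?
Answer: 23821007/552 ≈ 43154.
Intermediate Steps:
t(d) = 2*d
I(K) = 1/(3*K) (I(K) = 1/(K + 2*K) = 1/(3*K))
43154 - I(184) = 43154 - 1/(3*184) = 43154 - 1*1/552 = 43154 - 1/552 = 23821007/552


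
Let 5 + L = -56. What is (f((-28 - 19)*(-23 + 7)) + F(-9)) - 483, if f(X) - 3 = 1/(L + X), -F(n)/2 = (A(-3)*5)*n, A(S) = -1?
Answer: -393869/691 ≈ -570.00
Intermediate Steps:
L = -61 (L = -5 - 56 = -61)
F(n) = 10*n (F(n) = -2*(-1*5)*n = -(-10)*n = 10*n)
f(X) = 3 + 1/(-61 + X)
(f((-28 - 19)*(-23 + 7)) + F(-9)) - 483 = ((-182 + 3*((-28 - 19)*(-23 + 7)))/(-61 + (-28 - 19)*(-23 + 7)) + 10*(-9)) - 483 = ((-182 + 3*(-47*(-16)))/(-61 - 47*(-16)) - 90) - 483 = ((-182 + 3*752)/(-61 + 752) - 90) - 483 = ((-182 + 2256)/691 - 90) - 483 = ((1/691)*2074 - 90) - 483 = (2074/691 - 90) - 483 = -60116/691 - 483 = -393869/691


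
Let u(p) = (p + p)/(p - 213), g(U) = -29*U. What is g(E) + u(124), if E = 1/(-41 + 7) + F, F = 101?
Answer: -8869005/3026 ≈ -2930.9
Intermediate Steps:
E = 3433/34 (E = 1/(-41 + 7) + 101 = 1/(-34) + 101 = -1/34 + 101 = 3433/34 ≈ 100.97)
u(p) = 2*p/(-213 + p) (u(p) = (2*p)/(-213 + p) = 2*p/(-213 + p))
g(E) + u(124) = -29*3433/34 + 2*124/(-213 + 124) = -99557/34 + 2*124/(-89) = -99557/34 + 2*124*(-1/89) = -99557/34 - 248/89 = -8869005/3026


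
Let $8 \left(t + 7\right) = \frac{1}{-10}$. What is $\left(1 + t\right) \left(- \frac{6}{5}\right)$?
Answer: $\frac{1443}{200} \approx 7.215$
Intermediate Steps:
$t = - \frac{561}{80}$ ($t = -7 + \frac{1}{8 \left(-10\right)} = -7 + \frac{1}{8} \left(- \frac{1}{10}\right) = -7 - \frac{1}{80} = - \frac{561}{80} \approx -7.0125$)
$\left(1 + t\right) \left(- \frac{6}{5}\right) = \left(1 - \frac{561}{80}\right) \left(- \frac{6}{5}\right) = - \frac{481 \left(\left(-6\right) \frac{1}{5}\right)}{80} = \left(- \frac{481}{80}\right) \left(- \frac{6}{5}\right) = \frac{1443}{200}$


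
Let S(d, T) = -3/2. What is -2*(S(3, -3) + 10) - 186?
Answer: -203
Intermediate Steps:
S(d, T) = -3/2 (S(d, T) = (1/2)*(-3) = -3/2)
-2*(S(3, -3) + 10) - 186 = -2*(-3/2 + 10) - 186 = -2*17/2 - 186 = -17 - 186 = -203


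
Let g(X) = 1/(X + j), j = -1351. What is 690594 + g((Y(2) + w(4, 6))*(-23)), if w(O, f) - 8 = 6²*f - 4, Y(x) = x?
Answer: 4459165457/6457 ≈ 6.9059e+5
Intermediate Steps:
w(O, f) = 4 + 36*f (w(O, f) = 8 + (6²*f - 4) = 8 + (36*f - 4) = 8 + (-4 + 36*f) = 4 + 36*f)
g(X) = 1/(-1351 + X) (g(X) = 1/(X - 1351) = 1/(-1351 + X))
690594 + g((Y(2) + w(4, 6))*(-23)) = 690594 + 1/(-1351 + (2 + (4 + 36*6))*(-23)) = 690594 + 1/(-1351 + (2 + (4 + 216))*(-23)) = 690594 + 1/(-1351 + (2 + 220)*(-23)) = 690594 + 1/(-1351 + 222*(-23)) = 690594 + 1/(-1351 - 5106) = 690594 + 1/(-6457) = 690594 - 1/6457 = 4459165457/6457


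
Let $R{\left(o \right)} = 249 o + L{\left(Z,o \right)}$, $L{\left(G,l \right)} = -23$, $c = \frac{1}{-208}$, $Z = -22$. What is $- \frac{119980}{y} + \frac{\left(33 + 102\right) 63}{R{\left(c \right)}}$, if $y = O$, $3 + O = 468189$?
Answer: $- \frac{59203115770}{168312867} \approx -351.74$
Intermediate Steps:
$c = - \frac{1}{208} \approx -0.0048077$
$O = 468186$ ($O = -3 + 468189 = 468186$)
$R{\left(o \right)} = -23 + 249 o$ ($R{\left(o \right)} = 249 o - 23 = -23 + 249 o$)
$y = 468186$
$- \frac{119980}{y} + \frac{\left(33 + 102\right) 63}{R{\left(c \right)}} = - \frac{119980}{468186} + \frac{\left(33 + 102\right) 63}{-23 + 249 \left(- \frac{1}{208}\right)} = \left(-119980\right) \frac{1}{468186} + \frac{135 \cdot 63}{-23 - \frac{249}{208}} = - \frac{59990}{234093} + \frac{8505}{- \frac{5033}{208}} = - \frac{59990}{234093} + 8505 \left(- \frac{208}{5033}\right) = - \frac{59990}{234093} - \frac{252720}{719} = - \frac{59203115770}{168312867}$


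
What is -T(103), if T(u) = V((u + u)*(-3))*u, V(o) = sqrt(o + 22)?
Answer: -206*I*sqrt(149) ≈ -2514.6*I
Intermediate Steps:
V(o) = sqrt(22 + o)
T(u) = u*sqrt(22 - 6*u) (T(u) = sqrt(22 + (u + u)*(-3))*u = sqrt(22 + (2*u)*(-3))*u = sqrt(22 - 6*u)*u = u*sqrt(22 - 6*u))
-T(103) = -103*sqrt(22 - 6*103) = -103*sqrt(22 - 618) = -103*sqrt(-596) = -103*2*I*sqrt(149) = -206*I*sqrt(149)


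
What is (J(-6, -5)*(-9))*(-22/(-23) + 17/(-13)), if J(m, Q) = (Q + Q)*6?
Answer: -56700/299 ≈ -189.63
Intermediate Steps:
J(m, Q) = 12*Q (J(m, Q) = (2*Q)*6 = 12*Q)
(J(-6, -5)*(-9))*(-22/(-23) + 17/(-13)) = ((12*(-5))*(-9))*(-22/(-23) + 17/(-13)) = (-60*(-9))*(-22*(-1/23) + 17*(-1/13)) = 540*(22/23 - 17/13) = 540*(-105/299) = -56700/299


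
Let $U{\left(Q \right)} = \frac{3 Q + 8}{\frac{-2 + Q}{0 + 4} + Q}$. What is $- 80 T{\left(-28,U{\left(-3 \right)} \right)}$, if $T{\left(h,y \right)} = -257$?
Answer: $20560$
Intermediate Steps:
$U{\left(Q \right)} = \frac{8 + 3 Q}{- \frac{1}{2} + \frac{5 Q}{4}}$ ($U{\left(Q \right)} = \frac{8 + 3 Q}{\frac{-2 + Q}{4} + Q} = \frac{8 + 3 Q}{\left(-2 + Q\right) \frac{1}{4} + Q} = \frac{8 + 3 Q}{\left(- \frac{1}{2} + \frac{Q}{4}\right) + Q} = \frac{8 + 3 Q}{- \frac{1}{2} + \frac{5 Q}{4}}$)
$- 80 T{\left(-28,U{\left(-3 \right)} \right)} = \left(-80\right) \left(-257\right) = 20560$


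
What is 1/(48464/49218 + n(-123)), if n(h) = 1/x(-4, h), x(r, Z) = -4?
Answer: 7572/5563 ≈ 1.3611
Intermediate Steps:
n(h) = -¼ (n(h) = 1/(-4) = -¼)
1/(48464/49218 + n(-123)) = 1/(48464/49218 - ¼) = 1/(48464*(1/49218) - ¼) = 1/(1864/1893 - ¼) = 1/(5563/7572) = 7572/5563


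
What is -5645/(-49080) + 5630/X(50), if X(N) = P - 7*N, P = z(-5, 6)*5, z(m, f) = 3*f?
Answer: -2748527/127608 ≈ -21.539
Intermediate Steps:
P = 90 (P = (3*6)*5 = 18*5 = 90)
X(N) = 90 - 7*N
-5645/(-49080) + 5630/X(50) = -5645/(-49080) + 5630/(90 - 7*50) = -5645*(-1/49080) + 5630/(90 - 350) = 1129/9816 + 5630/(-260) = 1129/9816 + 5630*(-1/260) = 1129/9816 - 563/26 = -2748527/127608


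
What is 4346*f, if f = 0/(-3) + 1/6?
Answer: 2173/3 ≈ 724.33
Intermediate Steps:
f = ⅙ (f = 0*(-⅓) + 1*(⅙) = 0 + ⅙ = ⅙ ≈ 0.16667)
4346*f = 4346*(⅙) = 2173/3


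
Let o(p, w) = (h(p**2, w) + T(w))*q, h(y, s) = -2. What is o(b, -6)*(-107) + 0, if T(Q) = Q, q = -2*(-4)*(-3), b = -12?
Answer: -20544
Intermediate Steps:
q = -24 (q = 8*(-3) = -24)
o(p, w) = 48 - 24*w (o(p, w) = (-2 + w)*(-24) = 48 - 24*w)
o(b, -6)*(-107) + 0 = (48 - 24*(-6))*(-107) + 0 = (48 + 144)*(-107) + 0 = 192*(-107) + 0 = -20544 + 0 = -20544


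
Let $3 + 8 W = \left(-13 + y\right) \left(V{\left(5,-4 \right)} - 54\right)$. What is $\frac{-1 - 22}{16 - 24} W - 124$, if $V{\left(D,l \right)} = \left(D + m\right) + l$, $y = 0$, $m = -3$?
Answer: $\frac{8739}{64} \approx 136.55$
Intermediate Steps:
$V{\left(D,l \right)} = -3 + D + l$ ($V{\left(D,l \right)} = \left(D - 3\right) + l = \left(-3 + D\right) + l = -3 + D + l$)
$W = \frac{725}{8}$ ($W = - \frac{3}{8} + \frac{\left(-13 + 0\right) \left(\left(-3 + 5 - 4\right) - 54\right)}{8} = - \frac{3}{8} + \frac{\left(-13\right) \left(-2 - 54\right)}{8} = - \frac{3}{8} + \frac{\left(-13\right) \left(-56\right)}{8} = - \frac{3}{8} + \frac{1}{8} \cdot 728 = - \frac{3}{8} + 91 = \frac{725}{8} \approx 90.625$)
$\frac{-1 - 22}{16 - 24} W - 124 = \frac{-1 - 22}{16 - 24} \cdot \frac{725}{8} - 124 = - \frac{23}{-8} \cdot \frac{725}{8} - 124 = \left(-23\right) \left(- \frac{1}{8}\right) \frac{725}{8} - 124 = \frac{23}{8} \cdot \frac{725}{8} - 124 = \frac{16675}{64} - 124 = \frac{8739}{64}$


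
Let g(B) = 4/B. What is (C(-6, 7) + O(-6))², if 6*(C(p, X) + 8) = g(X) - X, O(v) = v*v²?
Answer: 9928801/196 ≈ 50657.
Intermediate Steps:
O(v) = v³
C(p, X) = -8 - X/6 + 2/(3*X) (C(p, X) = -8 + (4/X - X)/6 = -8 + (-X + 4/X)/6 = -8 + (-X/6 + 2/(3*X)) = -8 - X/6 + 2/(3*X))
(C(-6, 7) + O(-6))² = ((⅙)*(4 - 1*7*(48 + 7))/7 + (-6)³)² = ((⅙)*(⅐)*(4 - 1*7*55) - 216)² = ((⅙)*(⅐)*(4 - 385) - 216)² = ((⅙)*(⅐)*(-381) - 216)² = (-127/14 - 216)² = (-3151/14)² = 9928801/196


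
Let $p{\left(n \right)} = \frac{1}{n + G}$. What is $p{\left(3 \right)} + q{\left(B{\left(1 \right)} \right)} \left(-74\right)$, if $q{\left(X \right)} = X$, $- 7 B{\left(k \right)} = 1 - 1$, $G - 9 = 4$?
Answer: $\frac{1}{16} \approx 0.0625$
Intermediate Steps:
$G = 13$ ($G = 9 + 4 = 13$)
$B{\left(k \right)} = 0$ ($B{\left(k \right)} = - \frac{1 - 1}{7} = \left(- \frac{1}{7}\right) 0 = 0$)
$p{\left(n \right)} = \frac{1}{13 + n}$ ($p{\left(n \right)} = \frac{1}{n + 13} = \frac{1}{13 + n}$)
$p{\left(3 \right)} + q{\left(B{\left(1 \right)} \right)} \left(-74\right) = \frac{1}{13 + 3} + 0 \left(-74\right) = \frac{1}{16} + 0 = \frac{1}{16}$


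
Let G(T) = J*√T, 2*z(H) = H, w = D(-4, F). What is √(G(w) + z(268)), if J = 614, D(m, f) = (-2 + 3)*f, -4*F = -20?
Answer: √(134 + 614*√5) ≈ 38.819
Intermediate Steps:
F = 5 (F = -¼*(-20) = 5)
D(m, f) = f (D(m, f) = 1*f = f)
w = 5
z(H) = H/2
G(T) = 614*√T
√(G(w) + z(268)) = √(614*√5 + (½)*268) = √(614*√5 + 134) = √(134 + 614*√5)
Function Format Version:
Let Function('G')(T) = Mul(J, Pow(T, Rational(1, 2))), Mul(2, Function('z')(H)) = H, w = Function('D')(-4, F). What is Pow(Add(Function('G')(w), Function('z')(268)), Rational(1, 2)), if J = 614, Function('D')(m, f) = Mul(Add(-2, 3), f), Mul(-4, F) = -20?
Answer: Pow(Add(134, Mul(614, Pow(5, Rational(1, 2)))), Rational(1, 2)) ≈ 38.819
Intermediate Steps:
F = 5 (F = Mul(Rational(-1, 4), -20) = 5)
Function('D')(m, f) = f (Function('D')(m, f) = Mul(1, f) = f)
w = 5
Function('z')(H) = Mul(Rational(1, 2), H)
Function('G')(T) = Mul(614, Pow(T, Rational(1, 2)))
Pow(Add(Function('G')(w), Function('z')(268)), Rational(1, 2)) = Pow(Add(Mul(614, Pow(5, Rational(1, 2))), Mul(Rational(1, 2), 268)), Rational(1, 2)) = Pow(Add(Mul(614, Pow(5, Rational(1, 2))), 134), Rational(1, 2)) = Pow(Add(134, Mul(614, Pow(5, Rational(1, 2)))), Rational(1, 2))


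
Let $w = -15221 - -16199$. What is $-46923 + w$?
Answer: $-45945$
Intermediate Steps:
$w = 978$ ($w = -15221 + 16199 = 978$)
$-46923 + w = -46923 + 978 = -45945$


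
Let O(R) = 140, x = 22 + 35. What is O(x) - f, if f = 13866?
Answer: -13726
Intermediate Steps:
x = 57
O(x) - f = 140 - 1*13866 = 140 - 13866 = -13726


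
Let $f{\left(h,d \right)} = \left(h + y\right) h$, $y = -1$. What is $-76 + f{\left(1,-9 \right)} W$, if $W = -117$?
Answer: $-76$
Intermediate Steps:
$f{\left(h,d \right)} = h \left(-1 + h\right)$ ($f{\left(h,d \right)} = \left(h - 1\right) h = \left(-1 + h\right) h = h \left(-1 + h\right)$)
$-76 + f{\left(1,-9 \right)} W = -76 + 1 \left(-1 + 1\right) \left(-117\right) = -76 + 1 \cdot 0 \left(-117\right) = -76 + 0 \left(-117\right) = -76 + 0 = -76$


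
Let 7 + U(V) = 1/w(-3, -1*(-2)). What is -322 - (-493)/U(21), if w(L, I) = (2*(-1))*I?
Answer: -390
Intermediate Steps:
w(L, I) = -2*I
U(V) = -29/4 (U(V) = -7 + 1/(-(-2)*(-2)) = -7 + 1/(-2*2) = -7 + 1/(-4) = -7 - 1/4 = -29/4)
-322 - (-493)/U(21) = -322 - (-493)/(-29/4) = -322 - (-493)*(-4)/29 = -322 - 1*68 = -322 - 68 = -390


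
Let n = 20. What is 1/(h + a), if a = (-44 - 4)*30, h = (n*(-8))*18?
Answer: -1/4320 ≈ -0.00023148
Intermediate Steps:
h = -2880 (h = (20*(-8))*18 = -160*18 = -2880)
a = -1440 (a = -48*30 = -1440)
1/(h + a) = 1/(-2880 - 1440) = 1/(-4320) = -1/4320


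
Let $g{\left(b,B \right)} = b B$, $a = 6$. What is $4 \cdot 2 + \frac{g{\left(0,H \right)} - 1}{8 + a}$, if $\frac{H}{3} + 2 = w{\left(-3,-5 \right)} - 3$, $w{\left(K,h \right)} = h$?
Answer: $\frac{111}{14} \approx 7.9286$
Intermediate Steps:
$H = -30$ ($H = -6 + 3 \left(-5 - 3\right) = -6 + 3 \left(-8\right) = -6 - 24 = -30$)
$g{\left(b,B \right)} = B b$
$4 \cdot 2 + \frac{g{\left(0,H \right)} - 1}{8 + a} = 4 \cdot 2 + \frac{\left(-30\right) 0 - 1}{8 + 6} = 8 + \frac{0 - 1}{14} = 8 - \frac{1}{14} = \frac{111}{14}$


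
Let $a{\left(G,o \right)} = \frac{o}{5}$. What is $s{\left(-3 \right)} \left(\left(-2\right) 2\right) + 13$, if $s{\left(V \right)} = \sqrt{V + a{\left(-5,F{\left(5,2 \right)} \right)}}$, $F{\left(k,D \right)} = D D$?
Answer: $13 - \frac{4 i \sqrt{55}}{5} \approx 13.0 - 5.933 i$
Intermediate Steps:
$F{\left(k,D \right)} = D^{2}$
$a{\left(G,o \right)} = \frac{o}{5}$ ($a{\left(G,o \right)} = o \frac{1}{5} = \frac{o}{5}$)
$s{\left(V \right)} = \sqrt{\frac{4}{5} + V}$ ($s{\left(V \right)} = \sqrt{V + \frac{2^{2}}{5}} = \sqrt{V + \frac{1}{5} \cdot 4} = \sqrt{V + \frac{4}{5}} = \sqrt{\frac{4}{5} + V}$)
$s{\left(-3 \right)} \left(\left(-2\right) 2\right) + 13 = \frac{\sqrt{20 + 25 \left(-3\right)}}{5} \left(\left(-2\right) 2\right) + 13 = \frac{\sqrt{20 - 75}}{5} \left(-4\right) + 13 = \frac{\sqrt{-55}}{5} \left(-4\right) + 13 = \frac{i \sqrt{55}}{5} \left(-4\right) + 13 = - \frac{4 i \sqrt{55}}{5} + 13 = 13 - \frac{4 i \sqrt{55}}{5}$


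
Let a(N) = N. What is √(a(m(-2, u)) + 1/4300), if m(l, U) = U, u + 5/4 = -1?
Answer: I*√415982/430 ≈ 1.4999*I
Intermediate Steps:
u = -9/4 (u = -5/4 - 1 = -9/4 ≈ -2.2500)
√(a(m(-2, u)) + 1/4300) = √(-9/4 + 1/4300) = √(-4837/2150) = I*√415982/430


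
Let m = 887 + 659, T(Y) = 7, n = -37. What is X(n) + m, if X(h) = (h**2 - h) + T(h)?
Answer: 2959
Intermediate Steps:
X(h) = 7 + h**2 - h (X(h) = (h**2 - h) + 7 = 7 + h**2 - h)
m = 1546
X(n) + m = (7 + (-37)**2 - 1*(-37)) + 1546 = (7 + 1369 + 37) + 1546 = 1413 + 1546 = 2959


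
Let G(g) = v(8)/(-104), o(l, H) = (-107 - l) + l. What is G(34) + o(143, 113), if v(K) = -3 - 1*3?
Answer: -5561/52 ≈ -106.94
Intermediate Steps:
o(l, H) = -107
v(K) = -6 (v(K) = -3 - 3 = -6)
G(g) = 3/52 (G(g) = -6/(-104) = -6*(-1/104) = 3/52)
G(34) + o(143, 113) = 3/52 - 107 = -5561/52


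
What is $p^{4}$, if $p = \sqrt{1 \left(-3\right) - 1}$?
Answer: $16$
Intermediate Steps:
$p = 2 i$ ($p = \sqrt{-3 - 1} = \sqrt{-4} = 2 i \approx 2.0 i$)
$p^{4} = \left(2 i\right)^{4} = 16$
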